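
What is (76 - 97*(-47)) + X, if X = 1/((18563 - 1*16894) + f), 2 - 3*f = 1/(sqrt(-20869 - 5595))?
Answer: 3077565790791003/663983903585 - 12*I*sqrt(1654)/663983903585 ≈ 4635.0 - 7.3501e-10*I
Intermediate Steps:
f = 2/3 + I*sqrt(1654)/19848 (f = 2/3 - 1/(3*sqrt(-20869 - 5595)) = 2/3 - (-I*sqrt(1654)/6616)/3 = 2/3 - (-1)*I*sqrt(1654)/19848 = 2/3 + I*sqrt(1654)/19848 ≈ 0.66667 + 0.002049*I)
X = 1/(5009/3 + I*sqrt(1654)/19848) (X = 1/((18563 - 1*16894) + (2/3 + I*sqrt(1654)/19848)) = 1/((18563 - 16894) + (2/3 + I*sqrt(1654)/19848)) = 1/(1669 + (2/3 + I*sqrt(1654)/19848)) = 1/(5009/3 + I*sqrt(1654)/19848) ≈ 0.00059892 - 0.e-9*I)
(76 - 97*(-47)) + X = (76 - 97*(-47)) + (397674528/663983903585 - 12*I*sqrt(1654)/663983903585) = (76 + 4559) + (397674528/663983903585 - 12*I*sqrt(1654)/663983903585) = 4635 + (397674528/663983903585 - 12*I*sqrt(1654)/663983903585) = 3077565790791003/663983903585 - 12*I*sqrt(1654)/663983903585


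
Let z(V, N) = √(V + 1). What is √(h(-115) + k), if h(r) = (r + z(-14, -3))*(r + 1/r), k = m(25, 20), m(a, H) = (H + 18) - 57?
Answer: √(174662575 - 1520990*I*√13)/115 ≈ 114.94 - 1.8039*I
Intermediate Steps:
m(a, H) = -39 + H (m(a, H) = (18 + H) - 57 = -39 + H)
k = -19 (k = -39 + 20 = -19)
z(V, N) = √(1 + V)
h(r) = (r + 1/r)*(r + I*√13) (h(r) = (r + √(1 - 14))*(r + 1/r) = (r + √(-13))*(r + 1/r) = (r + I*√13)*(r + 1/r) = (r + 1/r)*(r + I*√13))
√(h(-115) + k) = √((1 + (-115)² + I*(-115)*√13 + I*√13/(-115)) - 19) = √((1 + 13225 - 115*I*√13 + I*√13*(-1/115)) - 19) = √((1 + 13225 - 115*I*√13 - I*√13/115) - 19) = √((13226 - 13226*I*√13/115) - 19) = √(13207 - 13226*I*√13/115)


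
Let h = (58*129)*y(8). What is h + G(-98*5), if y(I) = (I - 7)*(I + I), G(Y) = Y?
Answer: 119222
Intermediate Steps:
y(I) = 2*I*(-7 + I) (y(I) = (-7 + I)*(2*I) = 2*I*(-7 + I))
h = 119712 (h = (58*129)*(2*8*(-7 + 8)) = 7482*(2*8*1) = 7482*16 = 119712)
h + G(-98*5) = 119712 - 98*5 = 119712 - 490 = 119222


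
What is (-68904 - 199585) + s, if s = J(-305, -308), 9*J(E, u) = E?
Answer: -2416706/9 ≈ -2.6852e+5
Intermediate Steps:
J(E, u) = E/9
s = -305/9 (s = (⅑)*(-305) = -305/9 ≈ -33.889)
(-68904 - 199585) + s = (-68904 - 199585) - 305/9 = -268489 - 305/9 = -2416706/9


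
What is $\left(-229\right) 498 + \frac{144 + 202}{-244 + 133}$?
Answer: $- \frac{12659008}{111} \approx -1.1405 \cdot 10^{5}$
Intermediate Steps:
$\left(-229\right) 498 + \frac{144 + 202}{-244 + 133} = -114042 + \frac{346}{-111} = -114042 + 346 \left(- \frac{1}{111}\right) = -114042 - \frac{346}{111} = - \frac{12659008}{111}$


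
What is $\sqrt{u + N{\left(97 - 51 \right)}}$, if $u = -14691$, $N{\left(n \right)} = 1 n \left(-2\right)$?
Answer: $i \sqrt{14783} \approx 121.59 i$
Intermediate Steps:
$N{\left(n \right)} = - 2 n$ ($N{\left(n \right)} = n \left(-2\right) = - 2 n$)
$\sqrt{u + N{\left(97 - 51 \right)}} = \sqrt{-14691 - 2 \left(97 - 51\right)} = \sqrt{-14691 - 92} = \sqrt{-14783} = i \sqrt{14783}$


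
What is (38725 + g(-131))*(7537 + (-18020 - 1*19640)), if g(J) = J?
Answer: -1162567062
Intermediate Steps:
(38725 + g(-131))*(7537 + (-18020 - 1*19640)) = (38725 - 131)*(7537 + (-18020 - 1*19640)) = 38594*(7537 + (-18020 - 19640)) = 38594*(7537 - 37660) = 38594*(-30123) = -1162567062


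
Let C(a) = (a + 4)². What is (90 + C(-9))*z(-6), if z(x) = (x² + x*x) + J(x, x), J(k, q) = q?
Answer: 7590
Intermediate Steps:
C(a) = (4 + a)²
z(x) = x + 2*x² (z(x) = (x² + x*x) + x = (x² + x²) + x = 2*x² + x = x + 2*x²)
(90 + C(-9))*z(-6) = (90 + (4 - 9)²)*(-6*(1 + 2*(-6))) = (90 + (-5)²)*(-6*(1 - 12)) = (90 + 25)*(-6*(-11)) = 115*66 = 7590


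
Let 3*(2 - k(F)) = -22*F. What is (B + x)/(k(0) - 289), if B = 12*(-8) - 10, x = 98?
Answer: 8/287 ≈ 0.027875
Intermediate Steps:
k(F) = 2 + 22*F/3 (k(F) = 2 - (-22)*F/3 = 2 + 22*F/3)
B = -106 (B = -96 - 10 = -106)
(B + x)/(k(0) - 289) = (-106 + 98)/((2 + (22/3)*0) - 289) = -8/((2 + 0) - 289) = -8/(2 - 289) = -8/(-287) = -8*(-1/287) = 8/287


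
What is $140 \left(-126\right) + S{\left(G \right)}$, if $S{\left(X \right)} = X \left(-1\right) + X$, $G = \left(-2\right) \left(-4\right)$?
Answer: $-17640$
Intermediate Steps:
$G = 8$
$S{\left(X \right)} = 0$ ($S{\left(X \right)} = - X + X = 0$)
$140 \left(-126\right) + S{\left(G \right)} = 140 \left(-126\right) + 0 = -17640 + 0 = -17640$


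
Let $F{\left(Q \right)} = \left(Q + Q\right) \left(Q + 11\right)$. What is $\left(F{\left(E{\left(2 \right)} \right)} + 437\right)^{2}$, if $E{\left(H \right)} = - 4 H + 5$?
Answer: $151321$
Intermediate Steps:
$E{\left(H \right)} = 5 - 4 H$
$F{\left(Q \right)} = 2 Q \left(11 + Q\right)$
$\left(F{\left(E{\left(2 \right)} \right)} + 437\right)^{2} = \left(2 \left(5 - 8\right) \left(11 + \left(5 - 8\right)\right) + 437\right)^{2} = \left(2 \left(-3\right) \left(11 - 3\right) + 437\right)^{2} = \left(2 \left(-3\right) 8 + 437\right)^{2} = \left(-48 + 437\right)^{2} = 389^{2} = 151321$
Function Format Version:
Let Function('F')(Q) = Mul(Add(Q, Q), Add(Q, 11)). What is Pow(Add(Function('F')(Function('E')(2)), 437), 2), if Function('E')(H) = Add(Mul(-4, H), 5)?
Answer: 151321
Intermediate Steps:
Function('E')(H) = Add(5, Mul(-4, H))
Function('F')(Q) = Mul(2, Q, Add(11, Q)) (Function('F')(Q) = Mul(Mul(2, Q), Add(11, Q)) = Mul(2, Q, Add(11, Q)))
Pow(Add(Function('F')(Function('E')(2)), 437), 2) = Pow(Add(Mul(2, Add(5, Mul(-4, 2)), Add(11, Add(5, Mul(-4, 2)))), 437), 2) = Pow(Add(Mul(2, Add(5, -8), Add(11, Add(5, -8))), 437), 2) = Pow(Add(Mul(2, -3, Add(11, -3)), 437), 2) = Pow(Add(Mul(2, -3, 8), 437), 2) = Pow(Add(-48, 437), 2) = Pow(389, 2) = 151321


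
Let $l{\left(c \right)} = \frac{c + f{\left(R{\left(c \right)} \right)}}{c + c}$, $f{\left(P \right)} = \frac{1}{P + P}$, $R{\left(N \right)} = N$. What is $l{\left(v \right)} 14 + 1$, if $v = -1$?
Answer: $\frac{23}{2} \approx 11.5$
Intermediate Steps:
$f{\left(P \right)} = \frac{1}{2 P}$
$l{\left(c \right)} = \frac{c + \frac{1}{2 c}}{2 c}$ ($l{\left(c \right)} = \frac{c + \frac{1}{2 c}}{c + c} = \frac{c + \frac{1}{2 c}}{2 c}$)
$l{\left(v \right)} 14 + 1 = \left(\frac{1}{2} + \frac{1}{4 \cdot 1}\right) 14 + 1 = \left(\frac{1}{2} + \frac{1}{4} \cdot 1\right) 14 + 1 = \left(\frac{1}{2} + \frac{1}{4}\right) 14 + 1 = \frac{3}{4} \cdot 14 + 1 = \frac{21}{2} + 1 = \frac{23}{2}$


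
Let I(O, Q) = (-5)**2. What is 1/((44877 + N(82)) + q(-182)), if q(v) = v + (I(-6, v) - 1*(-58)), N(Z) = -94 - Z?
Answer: 1/44602 ≈ 2.2421e-5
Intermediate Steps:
I(O, Q) = 25
q(v) = 83 + v (q(v) = v + (25 - 1*(-58)) = v + (25 + 58) = v + 83 = 83 + v)
1/((44877 + N(82)) + q(-182)) = 1/((44877 + (-94 - 1*82)) + (83 - 182)) = 1/((44877 + (-94 - 82)) - 99) = 1/((44877 - 176) - 99) = 1/(44701 - 99) = 1/44602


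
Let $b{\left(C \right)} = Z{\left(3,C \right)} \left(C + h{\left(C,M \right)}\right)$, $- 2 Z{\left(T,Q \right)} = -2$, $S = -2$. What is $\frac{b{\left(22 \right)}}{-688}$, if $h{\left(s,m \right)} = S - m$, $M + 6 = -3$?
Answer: $- \frac{29}{688} \approx -0.042151$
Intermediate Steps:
$Z{\left(T,Q \right)} = 1$ ($Z{\left(T,Q \right)} = \left(- \frac{1}{2}\right) \left(-2\right) = 1$)
$M = -9$ ($M = -6 - 3 = -9$)
$h{\left(s,m \right)} = -2 - m$
$b{\left(C \right)} = 7 + C$ ($b{\left(C \right)} = 1 \left(C - -7\right) = 1 \left(C + \left(-2 + 9\right)\right) = 1 \left(C + 7\right) = 1 \left(7 + C\right) = 7 + C$)
$\frac{b{\left(22 \right)}}{-688} = \frac{7 + 22}{-688} = 29 \left(- \frac{1}{688}\right) = - \frac{29}{688}$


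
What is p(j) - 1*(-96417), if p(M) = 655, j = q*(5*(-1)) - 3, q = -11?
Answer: 97072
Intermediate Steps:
j = 52 (j = -55*(-1) - 3 = -11*(-5) - 3 = 55 - 3 = 52)
p(j) - 1*(-96417) = 655 - 1*(-96417) = 655 + 96417 = 97072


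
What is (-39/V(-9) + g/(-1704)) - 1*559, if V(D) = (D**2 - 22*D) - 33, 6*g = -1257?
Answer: -78112925/139728 ≈ -559.04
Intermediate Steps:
g = -419/2 (g = (1/6)*(-1257) = -419/2 ≈ -209.50)
V(D) = -33 + D**2 - 22*D
(-39/V(-9) + g/(-1704)) - 1*559 = (-39/(-33 + (-9)**2 - 22*(-9)) - 419/2/(-1704)) - 1*559 = (-39/(-33 + 81 + 198) - 419/2*(-1/1704)) - 559 = (-39/246 + 419/3408) - 559 = (-39*1/246 + 419/3408) - 559 = (-13/82 + 419/3408) - 559 = -4973/139728 - 559 = -78112925/139728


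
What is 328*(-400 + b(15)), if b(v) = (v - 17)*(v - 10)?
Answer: -134480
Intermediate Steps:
b(v) = (-17 + v)*(-10 + v)
328*(-400 + b(15)) = 328*(-400 + (170 + 15**2 - 27*15)) = 328*(-400 + (170 + 225 - 405)) = 328*(-400 - 10) = 328*(-410) = -134480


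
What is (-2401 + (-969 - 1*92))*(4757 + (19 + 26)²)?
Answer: -23479284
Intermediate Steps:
(-2401 + (-969 - 1*92))*(4757 + (19 + 26)²) = (-2401 + (-969 - 92))*(4757 + 45²) = (-2401 - 1061)*(4757 + 2025) = -3462*6782 = -23479284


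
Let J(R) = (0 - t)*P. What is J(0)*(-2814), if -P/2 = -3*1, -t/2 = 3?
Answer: -101304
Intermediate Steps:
t = -6 (t = -2*3 = -6)
P = 6 (P = -(-6) = -2*(-3) = 6)
J(R) = 36 (J(R) = (0 - 1*(-6))*6 = (0 + 6)*6 = 6*6 = 36)
J(0)*(-2814) = 36*(-2814) = -101304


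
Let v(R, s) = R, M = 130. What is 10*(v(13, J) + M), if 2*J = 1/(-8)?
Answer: 1430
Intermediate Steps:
J = -1/16 (J = (½)/(-8) = (½)*(-⅛) = -1/16 ≈ -0.062500)
10*(v(13, J) + M) = 10*(13 + 130) = 10*143 = 1430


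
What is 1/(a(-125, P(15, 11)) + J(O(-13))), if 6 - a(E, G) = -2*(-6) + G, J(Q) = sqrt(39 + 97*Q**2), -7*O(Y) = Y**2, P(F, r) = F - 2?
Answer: 49/144981 + 14*sqrt(693082)/2754639 ≈ 0.0045691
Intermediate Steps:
P(F, r) = -2 + F
O(Y) = -Y**2/7
a(E, G) = -6 - G (a(E, G) = 6 - (-2*(-6) + G) = 6 - (12 + G) = 6 + (-12 - G) = -6 - G)
1/(a(-125, P(15, 11)) + J(O(-13))) = 1/((-6 - (-2 + 15)) + sqrt(39 + 97*(-1/7*(-13)**2)**2)) = 1/((-6 - 1*13) + sqrt(39 + 97*(-1/7*169)**2)) = 1/((-6 - 13) + sqrt(39 + 97*(-169/7)**2)) = 1/(-19 + sqrt(39 + 97*(28561/49))) = 1/(-19 + sqrt(39 + 2770417/49)) = 1/(-19 + sqrt(2772328/49)) = 1/(-19 + 2*sqrt(693082)/7)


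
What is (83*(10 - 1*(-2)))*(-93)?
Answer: -92628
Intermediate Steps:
(83*(10 - 1*(-2)))*(-93) = (83*(10 + 2))*(-93) = (83*12)*(-93) = 996*(-93) = -92628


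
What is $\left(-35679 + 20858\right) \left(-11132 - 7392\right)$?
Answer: $274544204$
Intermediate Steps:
$\left(-35679 + 20858\right) \left(-11132 - 7392\right) = \left(-14821\right) \left(-18524\right) = 274544204$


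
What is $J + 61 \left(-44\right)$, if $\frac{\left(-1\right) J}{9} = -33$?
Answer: $-2387$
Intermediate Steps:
$J = 297$ ($J = \left(-9\right) \left(-33\right) = 297$)
$J + 61 \left(-44\right) = 297 + 61 \left(-44\right) = 297 - 2684 = -2387$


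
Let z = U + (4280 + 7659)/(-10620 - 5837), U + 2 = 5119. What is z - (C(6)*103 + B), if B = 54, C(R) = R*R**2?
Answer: -282825484/16457 ≈ -17186.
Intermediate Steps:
C(R) = R**3
U = 5117 (U = -2 + 5119 = 5117)
z = 84198530/16457 (z = 5117 + (4280 + 7659)/(-10620 - 5837) = 5117 + 11939/(-16457) = 5117 + 11939*(-1/16457) = 5117 - 11939/16457 = 84198530/16457 ≈ 5116.3)
z - (C(6)*103 + B) = 84198530/16457 - (6**3*103 + 54) = 84198530/16457 - (216*103 + 54) = 84198530/16457 - (22248 + 54) = 84198530/16457 - 1*22302 = 84198530/16457 - 22302 = -282825484/16457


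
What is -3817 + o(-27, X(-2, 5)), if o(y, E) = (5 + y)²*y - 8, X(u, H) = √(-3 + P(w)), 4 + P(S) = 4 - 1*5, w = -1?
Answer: -16893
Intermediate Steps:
P(S) = -5 (P(S) = -4 + (4 - 1*5) = -4 + (4 - 5) = -4 - 1 = -5)
X(u, H) = 2*I*√2 (X(u, H) = √(-3 - 5) = √(-8) = 2*I*√2)
o(y, E) = -8 + y*(5 + y)² (o(y, E) = y*(5 + y)² - 8 = -8 + y*(5 + y)²)
-3817 + o(-27, X(-2, 5)) = -3817 + (-8 - 27*(5 - 27)²) = -3817 + (-8 - 27*(-22)²) = -3817 + (-8 - 27*484) = -3817 + (-8 - 13068) = -3817 - 13076 = -16893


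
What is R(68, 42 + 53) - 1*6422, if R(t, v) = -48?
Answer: -6470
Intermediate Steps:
R(68, 42 + 53) - 1*6422 = -48 - 1*6422 = -48 - 6422 = -6470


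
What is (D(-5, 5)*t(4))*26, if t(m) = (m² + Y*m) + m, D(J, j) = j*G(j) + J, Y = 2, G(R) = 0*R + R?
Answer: 14560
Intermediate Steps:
G(R) = R (G(R) = 0 + R = R)
D(J, j) = J + j² (D(J, j) = j*j + J = j² + J = J + j²)
t(m) = m² + 3*m (t(m) = (m² + 2*m) + m = m² + 3*m)
(D(-5, 5)*t(4))*26 = ((-5 + 5²)*(4*(3 + 4)))*26 = ((-5 + 25)*(4*7))*26 = (20*28)*26 = 560*26 = 14560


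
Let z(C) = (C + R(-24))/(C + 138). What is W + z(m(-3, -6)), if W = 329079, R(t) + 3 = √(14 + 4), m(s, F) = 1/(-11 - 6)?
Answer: 771690203/2345 + 51*√2/2345 ≈ 3.2908e+5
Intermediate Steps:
m(s, F) = -1/17 (m(s, F) = 1/(-17) = -1/17)
R(t) = -3 + 3*√2 (R(t) = -3 + √(14 + 4) = -3 + √18 = -3 + 3*√2)
z(C) = (-3 + C + 3*√2)/(138 + C) (z(C) = (C + (-3 + 3*√2))/(C + 138) = (-3 + C + 3*√2)/(138 + C))
W + z(m(-3, -6)) = 329079 + (-3 - 1/17 + 3*√2)/(138 - 1/17) = 329079 + (-52/17 + 3*√2)/(2345/17) = 329079 + 17*(-52/17 + 3*√2)/2345 = 329079 + (-52/2345 + 51*√2/2345) = 771690203/2345 + 51*√2/2345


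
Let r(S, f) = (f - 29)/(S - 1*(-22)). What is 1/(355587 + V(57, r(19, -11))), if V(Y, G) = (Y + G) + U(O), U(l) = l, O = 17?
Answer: 41/14582061 ≈ 2.8117e-6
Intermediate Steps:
r(S, f) = (-29 + f)/(22 + S) (r(S, f) = (-29 + f)/(S + 22) = (-29 + f)/(22 + S))
V(Y, G) = 17 + G + Y (V(Y, G) = (Y + G) + 17 = (G + Y) + 17 = 17 + G + Y)
1/(355587 + V(57, r(19, -11))) = 1/(355587 + (17 + (-29 - 11)/(22 + 19) + 57)) = 1/(355587 + (17 - 40/41 + 57)) = 1/(355587 + 2994/41) = 1/(14582061/41) = 41/14582061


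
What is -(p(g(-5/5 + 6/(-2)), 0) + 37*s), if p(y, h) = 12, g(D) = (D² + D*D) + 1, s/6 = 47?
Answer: -10446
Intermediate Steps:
s = 282 (s = 6*47 = 282)
g(D) = 1 + 2*D² (g(D) = (D² + D²) + 1 = 2*D² + 1 = 1 + 2*D²)
-(p(g(-5/5 + 6/(-2)), 0) + 37*s) = -(12 + 37*282) = -(12 + 10434) = -1*10446 = -10446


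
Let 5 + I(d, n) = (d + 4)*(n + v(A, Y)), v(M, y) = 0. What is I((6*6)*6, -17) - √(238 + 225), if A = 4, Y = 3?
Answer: -3745 - √463 ≈ -3766.5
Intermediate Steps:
I(d, n) = -5 + n*(4 + d) (I(d, n) = -5 + (d + 4)*(n + 0) = -5 + (4 + d)*n = -5 + n*(4 + d))
I((6*6)*6, -17) - √(238 + 225) = (-5 + 4*(-17) + ((6*6)*6)*(-17)) - √(238 + 225) = (-5 - 68 + (36*6)*(-17)) - √463 = (-5 - 68 + 216*(-17)) - √463 = (-5 - 68 - 3672) - √463 = -3745 - √463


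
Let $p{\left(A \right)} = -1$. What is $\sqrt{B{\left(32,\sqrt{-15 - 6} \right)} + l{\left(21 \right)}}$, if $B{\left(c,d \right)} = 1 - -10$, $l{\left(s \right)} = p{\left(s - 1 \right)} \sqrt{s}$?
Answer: $\sqrt{11 - \sqrt{21}} \approx 2.5333$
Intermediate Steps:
$l{\left(s \right)} = - \sqrt{s}$
$B{\left(c,d \right)} = 11$ ($B{\left(c,d \right)} = 1 + 10 = 11$)
$\sqrt{B{\left(32,\sqrt{-15 - 6} \right)} + l{\left(21 \right)}} = \sqrt{11 - \sqrt{21}}$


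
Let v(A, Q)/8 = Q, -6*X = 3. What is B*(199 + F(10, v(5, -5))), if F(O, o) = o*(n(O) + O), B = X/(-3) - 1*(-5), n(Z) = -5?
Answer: -31/6 ≈ -5.1667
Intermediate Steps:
X = -½ (X = -⅙*3 = -½ ≈ -0.50000)
B = 31/6 (B = -½/(-3) - 1*(-5) = -½*(-⅓) + 5 = ⅙ + 5 = 31/6 ≈ 5.1667)
v(A, Q) = 8*Q
F(O, o) = o*(-5 + O)
B*(199 + F(10, v(5, -5))) = 31*(199 + (8*(-5))*(-5 + 10))/6 = 31*(199 - 40*5)/6 = 31*(199 - 200)/6 = (31/6)*(-1) = -31/6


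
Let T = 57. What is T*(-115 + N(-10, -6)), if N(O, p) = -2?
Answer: -6669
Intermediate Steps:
T*(-115 + N(-10, -6)) = 57*(-115 - 2) = 57*(-117) = -6669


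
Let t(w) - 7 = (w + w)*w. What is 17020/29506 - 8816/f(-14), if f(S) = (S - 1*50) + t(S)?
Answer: -127211598/4942255 ≈ -25.740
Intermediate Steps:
t(w) = 7 + 2*w² (t(w) = 7 + (w + w)*w = 7 + (2*w)*w = 7 + 2*w²)
f(S) = -43 + S + 2*S² (f(S) = (S - 1*50) + (7 + 2*S²) = (S - 50) + (7 + 2*S²) = (-50 + S) + (7 + 2*S²) = -43 + S + 2*S²)
17020/29506 - 8816/f(-14) = 17020/29506 - 8816/(-43 - 14 + 2*(-14)²) = 17020*(1/29506) - 8816/(-43 - 14 + 2*196) = 8510/14753 - 8816/(-43 - 14 + 392) = 8510/14753 - 8816/335 = -127211598/4942255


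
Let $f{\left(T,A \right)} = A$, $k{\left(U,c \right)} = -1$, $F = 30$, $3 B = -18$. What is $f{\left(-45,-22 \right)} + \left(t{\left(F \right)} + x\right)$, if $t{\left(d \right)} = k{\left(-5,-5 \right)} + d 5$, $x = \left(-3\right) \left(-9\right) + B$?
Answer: $148$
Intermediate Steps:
$B = -6$ ($B = \frac{1}{3} \left(-18\right) = -6$)
$x = 21$ ($x = \left(-3\right) \left(-9\right) - 6 = 27 - 6 = 21$)
$t{\left(d \right)} = -1 + 5 d$ ($t{\left(d \right)} = -1 + d 5 = -1 + 5 d$)
$f{\left(-45,-22 \right)} + \left(t{\left(F \right)} + x\right) = -22 + \left(\left(-1 + 5 \cdot 30\right) + 21\right) = -22 + \left(\left(-1 + 150\right) + 21\right) = -22 + \left(149 + 21\right) = -22 + 170 = 148$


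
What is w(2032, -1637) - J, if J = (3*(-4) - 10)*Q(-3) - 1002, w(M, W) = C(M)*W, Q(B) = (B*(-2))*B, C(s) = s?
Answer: -3325778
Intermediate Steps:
Q(B) = -2*B**2 (Q(B) = (-2*B)*B = -2*B**2)
w(M, W) = M*W
J = -606 (J = (3*(-4) - 10)*(-2*(-3)**2) - 1002 = (-12 - 10)*(-2*9) - 1002 = -22*(-18) - 1002 = 396 - 1002 = -606)
w(2032, -1637) - J = 2032*(-1637) - 1*(-606) = -3326384 + 606 = -3325778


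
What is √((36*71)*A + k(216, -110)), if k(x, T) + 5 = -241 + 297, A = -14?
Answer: I*√35733 ≈ 189.03*I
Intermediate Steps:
k(x, T) = 51 (k(x, T) = -5 + (-241 + 297) = -5 + 56 = 51)
√((36*71)*A + k(216, -110)) = √((36*71)*(-14) + 51) = √(2556*(-14) + 51) = √(-35784 + 51) = √(-35733) = I*√35733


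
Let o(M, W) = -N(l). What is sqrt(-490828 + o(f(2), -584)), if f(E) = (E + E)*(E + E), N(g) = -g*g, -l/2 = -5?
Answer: 2*I*sqrt(122682) ≈ 700.52*I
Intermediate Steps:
l = 10 (l = -2*(-5) = 10)
N(g) = -g**2
f(E) = 4*E**2 (f(E) = (2*E)*(2*E) = 4*E**2)
o(M, W) = 100 (o(M, W) = -(-1)*10**2 = -(-1)*100 = -1*(-100) = 100)
sqrt(-490828 + o(f(2), -584)) = sqrt(-490828 + 100) = sqrt(-490728) = 2*I*sqrt(122682)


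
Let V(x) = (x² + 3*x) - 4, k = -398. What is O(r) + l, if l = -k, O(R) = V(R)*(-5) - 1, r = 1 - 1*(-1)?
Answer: 367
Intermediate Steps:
V(x) = -4 + x² + 3*x
r = 2 (r = 1 + 1 = 2)
O(R) = 19 - 15*R - 5*R² (O(R) = (-4 + R² + 3*R)*(-5) - 1 = (20 - 15*R - 5*R²) - 1 = 19 - 15*R - 5*R²)
l = 398 (l = -1*(-398) = 398)
O(r) + l = (19 - 15*2 - 5*2²) + 398 = (19 - 30 - 5*4) + 398 = (19 - 30 - 20) + 398 = -31 + 398 = 367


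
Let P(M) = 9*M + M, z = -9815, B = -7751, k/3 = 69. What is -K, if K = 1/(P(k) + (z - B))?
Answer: -1/6 ≈ -0.16667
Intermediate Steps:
k = 207 (k = 3*69 = 207)
P(M) = 10*M
K = 1/6 (K = 1/(10*207 + (-9815 - 1*(-7751))) = 1/(2070 + (-9815 + 7751)) = 1/(2070 - 2064) = 1/6 ≈ 0.16667)
-K = -1*1/6 = -1/6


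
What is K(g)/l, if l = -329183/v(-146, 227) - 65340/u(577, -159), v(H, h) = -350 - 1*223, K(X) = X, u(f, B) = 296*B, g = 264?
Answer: 593288784/1294175711 ≈ 0.45843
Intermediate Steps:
v(H, h) = -573 (v(H, h) = -350 - 223 = -573)
l = 1294175711/2247306 (l = -329183/(-573) - 65340/(296*(-159)) = -329183*(-1/573) - 65340/(-47064) = 329183/573 - 65340*(-1/47064) = 329183/573 + 5445/3922 = 1294175711/2247306 ≈ 575.88)
K(g)/l = 264/(1294175711/2247306) = 264*(2247306/1294175711) = 593288784/1294175711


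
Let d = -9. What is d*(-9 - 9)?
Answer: 162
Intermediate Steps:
d*(-9 - 9) = -9*(-9 - 9) = -9*(-18) = 162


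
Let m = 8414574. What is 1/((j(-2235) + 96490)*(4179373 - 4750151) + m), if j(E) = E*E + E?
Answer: -1/2904954800866 ≈ -3.4424e-13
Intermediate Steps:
j(E) = E + E² (j(E) = E² + E = E + E²)
1/((j(-2235) + 96490)*(4179373 - 4750151) + m) = 1/((-2235*(1 - 2235) + 96490)*(4179373 - 4750151) + 8414574) = 1/((-2235*(-2234) + 96490)*(-570778) + 8414574) = 1/((4992990 + 96490)*(-570778) + 8414574) = 1/(5089480*(-570778) + 8414574) = 1/(-2904963215440 + 8414574) = 1/(-2904954800866) = -1/2904954800866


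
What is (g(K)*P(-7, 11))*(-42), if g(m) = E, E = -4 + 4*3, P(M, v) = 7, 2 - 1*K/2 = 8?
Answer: -2352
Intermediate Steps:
K = -12 (K = 4 - 2*8 = 4 - 16 = -12)
E = 8 (E = -4 + 12 = 8)
g(m) = 8
(g(K)*P(-7, 11))*(-42) = (8*7)*(-42) = 56*(-42) = -2352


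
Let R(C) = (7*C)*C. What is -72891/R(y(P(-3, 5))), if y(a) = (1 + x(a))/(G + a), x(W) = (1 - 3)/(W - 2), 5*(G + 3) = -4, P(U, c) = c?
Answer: -3373812/25 ≈ -1.3495e+5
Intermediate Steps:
G = -19/5 (G = -3 + (⅕)*(-4) = -3 - ⅘ = -19/5 ≈ -3.8000)
x(W) = -2/(-2 + W)
y(a) = (1 - 2/(-2 + a))/(-19/5 + a)
R(C) = 7*C²
-72891/R(y(P(-3, 5))) = -72891*(-19 + 5*5)²*(-2 + 5)²/(175*(-4 + 5)²) = -72891*9*(-19 + 25)²/175 = -72891/(7*(5*(⅓)*1/6)²) = -72891/(7*(5*(⅙)*(⅓)*1)²) = -72891/(7*(5/18)²) = -72891/(7*(25/324)) = -72891/175/324 = -72891*324/175 = -3373812/25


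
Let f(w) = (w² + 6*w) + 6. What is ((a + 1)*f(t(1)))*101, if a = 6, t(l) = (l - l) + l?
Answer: 9191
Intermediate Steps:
t(l) = l (t(l) = 0 + l = l)
f(w) = 6 + w² + 6*w
((a + 1)*f(t(1)))*101 = ((6 + 1)*(6 + 1² + 6*1))*101 = (7*(6 + 1 + 6))*101 = (7*13)*101 = 91*101 = 9191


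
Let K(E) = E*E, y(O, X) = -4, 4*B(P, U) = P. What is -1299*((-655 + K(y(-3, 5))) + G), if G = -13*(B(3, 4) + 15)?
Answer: 4384125/4 ≈ 1.0960e+6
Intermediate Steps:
B(P, U) = P/4
K(E) = E**2
G = -819/4 (G = -13*((1/4)*3 + 15) = -13*(3/4 + 15) = -13*63/4 = -819/4 ≈ -204.75)
-1299*((-655 + K(y(-3, 5))) + G) = -1299*((-655 + (-4)**2) - 819/4) = -1299*((-655 + 16) - 819/4) = -1299*(-639 - 819/4) = -1299*(-3375/4) = 4384125/4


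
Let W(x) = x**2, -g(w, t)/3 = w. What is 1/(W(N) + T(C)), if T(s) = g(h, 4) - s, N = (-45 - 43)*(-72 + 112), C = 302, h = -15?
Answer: 1/12390143 ≈ 8.0709e-8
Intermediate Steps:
g(w, t) = -3*w
N = -3520 (N = -88*40 = -3520)
T(s) = 45 - s (T(s) = -3*(-15) - s = 45 - s)
1/(W(N) + T(C)) = 1/((-3520)**2 + (45 - 1*302)) = 1/(12390400 + (45 - 302)) = 1/(12390400 - 257) = 1/12390143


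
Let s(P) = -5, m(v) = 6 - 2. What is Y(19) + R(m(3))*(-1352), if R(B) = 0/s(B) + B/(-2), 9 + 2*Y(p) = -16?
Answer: 5383/2 ≈ 2691.5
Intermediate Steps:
m(v) = 4
Y(p) = -25/2 (Y(p) = -9/2 + (½)*(-16) = -9/2 - 8 = -25/2)
R(B) = -B/2 (R(B) = 0/(-5) + B/(-2) = 0*(-⅕) + B*(-½) = 0 - B/2 = -B/2)
Y(19) + R(m(3))*(-1352) = -25/2 - ½*4*(-1352) = -25/2 - 2*(-1352) = -25/2 + 2704 = 5383/2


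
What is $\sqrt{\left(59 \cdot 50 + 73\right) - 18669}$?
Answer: $i \sqrt{15646} \approx 125.08 i$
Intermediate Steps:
$\sqrt{\left(59 \cdot 50 + 73\right) - 18669} = \sqrt{\left(2950 + 73\right) - 18669} = \sqrt{3023 - 18669} = \sqrt{-15646} = i \sqrt{15646}$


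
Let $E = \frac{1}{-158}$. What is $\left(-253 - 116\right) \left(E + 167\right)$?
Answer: $- \frac{9736065}{158} \approx -61621.0$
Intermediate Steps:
$E = - \frac{1}{158} \approx -0.0063291$
$\left(-253 - 116\right) \left(E + 167\right) = \left(-253 - 116\right) \left(- \frac{1}{158} + 167\right) = \left(-369\right) \frac{26385}{158} = - \frac{9736065}{158}$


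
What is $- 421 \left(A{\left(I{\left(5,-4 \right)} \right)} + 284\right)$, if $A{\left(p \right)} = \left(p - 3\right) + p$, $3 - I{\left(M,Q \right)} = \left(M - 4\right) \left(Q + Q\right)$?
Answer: $-127563$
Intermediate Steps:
$I{\left(M,Q \right)} = 3 - 2 Q \left(-4 + M\right)$ ($I{\left(M,Q \right)} = 3 - \left(M - 4\right) \left(Q + Q\right) = 3 - \left(-4 + M\right) 2 Q = 3 - 2 Q \left(-4 + M\right)$)
$A{\left(p \right)} = -3 + 2 p$ ($A{\left(p \right)} = \left(-3 + p\right) + p = -3 + 2 p$)
$- 421 \left(A{\left(I{\left(5,-4 \right)} \right)} + 284\right) = - 421 \left(\left(-3 + 2 \left(3 + 8 \left(-4\right) - 10 \left(-4\right)\right)\right) + 284\right) = - 421 \left(\left(-3 + 2 \left(3 - 32 + 40\right)\right) + 284\right) = - 421 \left(\left(-3 + 2 \cdot 11\right) + 284\right) = - 421 \left(\left(-3 + 22\right) + 284\right) = - 421 \left(19 + 284\right) = \left(-421\right) 303 = -127563$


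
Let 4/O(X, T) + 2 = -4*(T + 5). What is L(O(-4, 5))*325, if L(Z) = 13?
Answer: 4225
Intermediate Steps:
O(X, T) = 4/(-22 - 4*T) (O(X, T) = 4/(-2 - 4*(T + 5)) = 4/(-2 - 4*(5 + T)) = 4/(-2 + (-20 - 4*T)) = 4/(-22 - 4*T))
L(O(-4, 5))*325 = 13*325 = 4225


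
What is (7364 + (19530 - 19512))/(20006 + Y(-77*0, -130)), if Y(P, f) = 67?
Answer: 7382/20073 ≈ 0.36776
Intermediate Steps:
(7364 + (19530 - 19512))/(20006 + Y(-77*0, -130)) = (7364 + (19530 - 19512))/(20006 + 67) = (7364 + 18)/20073 = 7382*(1/20073) = 7382/20073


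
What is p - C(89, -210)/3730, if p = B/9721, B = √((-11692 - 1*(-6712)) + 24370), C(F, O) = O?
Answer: 21/373 + √19390/9721 ≈ 0.070625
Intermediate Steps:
B = √19390 (B = √((-11692 + 6712) + 24370) = √(-4980 + 24370) = √19390 ≈ 139.25)
p = √19390/9721 ≈ 0.014324
p - C(89, -210)/3730 = √19390/9721 - (-210)/3730 = √19390/9721 - 1*(-21/373) = √19390/9721 + 21/373 = 21/373 + √19390/9721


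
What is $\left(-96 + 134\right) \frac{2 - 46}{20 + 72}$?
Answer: $- \frac{418}{23} \approx -18.174$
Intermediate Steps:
$\left(-96 + 134\right) \frac{2 - 46}{20 + 72} = 38 \left(- \frac{44}{92}\right) = 38 \left(\left(-44\right) \frac{1}{92}\right) = 38 \left(- \frac{11}{23}\right) = - \frac{418}{23}$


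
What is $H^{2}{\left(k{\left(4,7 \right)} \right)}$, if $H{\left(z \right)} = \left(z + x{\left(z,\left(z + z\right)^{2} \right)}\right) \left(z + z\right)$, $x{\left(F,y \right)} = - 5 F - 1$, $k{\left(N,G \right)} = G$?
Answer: $164836$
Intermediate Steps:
$x{\left(F,y \right)} = -1 - 5 F$
$H{\left(z \right)} = 2 z \left(-1 - 4 z\right)$ ($H{\left(z \right)} = \left(z - \left(1 + 5 z\right)\right) \left(z + z\right) = \left(-1 - 4 z\right) 2 z = 2 z \left(-1 - 4 z\right)$)
$H^{2}{\left(k{\left(4,7 \right)} \right)} = \left(\left(-2\right) 7 \left(1 + 4 \cdot 7\right)\right)^{2} = \left(\left(-2\right) 7 \left(1 + 28\right)\right)^{2} = \left(\left(-2\right) 7 \cdot 29\right)^{2} = \left(-406\right)^{2} = 164836$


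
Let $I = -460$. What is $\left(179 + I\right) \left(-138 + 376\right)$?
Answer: $-66878$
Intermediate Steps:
$\left(179 + I\right) \left(-138 + 376\right) = \left(179 - 460\right) \left(-138 + 376\right) = \left(-281\right) 238 = -66878$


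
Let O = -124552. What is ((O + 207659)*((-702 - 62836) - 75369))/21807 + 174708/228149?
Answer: -2633781110777945/4975245243 ≈ -5.2938e+5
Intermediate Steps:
((O + 207659)*((-702 - 62836) - 75369))/21807 + 174708/228149 = ((-124552 + 207659)*((-702 - 62836) - 75369))/21807 + 174708/228149 = (83107*(-63538 - 75369))*(1/21807) + 174708*(1/228149) = (83107*(-138907))*(1/21807) + 174708/228149 = -11544144049*1/21807 + 174708/228149 = -11544144049/21807 + 174708/228149 = -2633781110777945/4975245243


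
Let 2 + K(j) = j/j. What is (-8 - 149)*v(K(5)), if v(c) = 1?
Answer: -157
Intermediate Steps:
K(j) = -1 (K(j) = -2 + j/j = -2 + 1 = -1)
(-8 - 149)*v(K(5)) = (-8 - 149)*1 = -157*1 = -157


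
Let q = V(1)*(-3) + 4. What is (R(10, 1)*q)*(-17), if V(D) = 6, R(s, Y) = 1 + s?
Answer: 2618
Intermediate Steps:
q = -14 (q = 6*(-3) + 4 = -18 + 4 = -14)
(R(10, 1)*q)*(-17) = ((1 + 10)*(-14))*(-17) = (11*(-14))*(-17) = -154*(-17) = 2618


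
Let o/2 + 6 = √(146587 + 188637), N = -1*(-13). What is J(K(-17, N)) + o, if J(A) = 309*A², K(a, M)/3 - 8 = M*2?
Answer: 3214824 + 4*√83806 ≈ 3.2160e+6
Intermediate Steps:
N = 13
K(a, M) = 24 + 6*M (K(a, M) = 24 + 3*(M*2) = 24 + 3*(2*M) = 24 + 6*M)
o = -12 + 4*√83806 (o = -12 + 2*√(146587 + 188637) = -12 + 2*√335224 = -12 + 2*(2*√83806) = -12 + 4*√83806 ≈ 1146.0)
J(K(-17, N)) + o = 309*(24 + 6*13)² + (-12 + 4*√83806) = 309*(24 + 78)² + (-12 + 4*√83806) = 309*102² + (-12 + 4*√83806) = 309*10404 + (-12 + 4*√83806) = 3214836 + (-12 + 4*√83806) = 3214824 + 4*√83806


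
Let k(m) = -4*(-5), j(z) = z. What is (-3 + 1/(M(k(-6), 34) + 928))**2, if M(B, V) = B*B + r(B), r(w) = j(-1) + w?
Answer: 16321600/1814409 ≈ 8.9955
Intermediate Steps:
k(m) = 20
r(w) = -1 + w
M(B, V) = -1 + B + B**2 (M(B, V) = B*B + (-1 + B) = B**2 + (-1 + B) = -1 + B + B**2)
(-3 + 1/(M(k(-6), 34) + 928))**2 = (-3 + 1/((-1 + 20 + 20**2) + 928))**2 = (-3 + 1/((-1 + 20 + 400) + 928))**2 = (-3 + 1/(419 + 928))**2 = (-3 + 1/1347)**2 = (-4040/1347)**2 = 16321600/1814409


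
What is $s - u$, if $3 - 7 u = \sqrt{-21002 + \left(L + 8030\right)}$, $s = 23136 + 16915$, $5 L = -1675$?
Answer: $\frac{280354}{7} + \frac{i \sqrt{13307}}{7} \approx 40051.0 + 16.479 i$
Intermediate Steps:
$L = -335$ ($L = \frac{1}{5} \left(-1675\right) = -335$)
$s = 40051$
$u = \frac{3}{7} - \frac{i \sqrt{13307}}{7}$ ($u = \frac{3}{7} - \frac{\sqrt{-21002 + \left(-335 + 8030\right)}}{7} = \frac{3}{7} - \frac{\sqrt{-21002 + 7695}}{7} = \frac{3}{7} - \frac{\sqrt{-13307}}{7} = \frac{3}{7} - \frac{i \sqrt{13307}}{7} \approx 0.42857 - 16.479 i$)
$s - u = 40051 - \left(\frac{3}{7} - \frac{i \sqrt{13307}}{7}\right) = \frac{280354}{7} + \frac{i \sqrt{13307}}{7}$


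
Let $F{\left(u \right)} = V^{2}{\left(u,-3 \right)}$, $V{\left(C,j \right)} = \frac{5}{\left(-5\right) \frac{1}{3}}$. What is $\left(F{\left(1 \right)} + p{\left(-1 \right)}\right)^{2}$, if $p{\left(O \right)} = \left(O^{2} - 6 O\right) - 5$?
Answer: $121$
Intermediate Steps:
$V{\left(C,j \right)} = -3$ ($V{\left(C,j \right)} = \frac{5}{\left(-5\right) \frac{1}{3}} = \frac{5}{- \frac{5}{3}} = 5 \left(- \frac{3}{5}\right) = -3$)
$p{\left(O \right)} = -5 + O^{2} - 6 O$
$F{\left(u \right)} = 9$ ($F{\left(u \right)} = \left(-3\right)^{2} = 9$)
$\left(F{\left(1 \right)} + p{\left(-1 \right)}\right)^{2} = \left(9 - \left(-1 - 1\right)\right)^{2} = \left(9 + \left(-5 + 1 + 6\right)\right)^{2} = \left(9 + 2\right)^{2} = 11^{2} = 121$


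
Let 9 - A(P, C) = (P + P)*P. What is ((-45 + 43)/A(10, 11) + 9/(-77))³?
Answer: -3833037125/3181063051243 ≈ -0.0012050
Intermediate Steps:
A(P, C) = 9 - 2*P² (A(P, C) = 9 - (P + P)*P = 9 - 2*P*P = 9 - 2*P²)
((-45 + 43)/A(10, 11) + 9/(-77))³ = ((-45 + 43)/(9 - 2*10²) + 9/(-77))³ = (-2/(9 - 2*100) + 9*(-1/77))³ = (-2/(9 - 200) - 9/77)³ = (-2/(-191) - 9/77)³ = (-2*(-1/191) - 9/77)³ = (2/191 - 9/77)³ = (-1565/14707)³ = -3833037125/3181063051243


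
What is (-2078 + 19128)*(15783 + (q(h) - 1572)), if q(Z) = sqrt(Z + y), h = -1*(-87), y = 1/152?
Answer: 242297550 + 980375*sqrt(38)/38 ≈ 2.4246e+8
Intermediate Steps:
y = 1/152 ≈ 0.0065789
h = 87
q(Z) = sqrt(1/152 + Z) (q(Z) = sqrt(Z + 1/152) = sqrt(1/152 + Z))
(-2078 + 19128)*(15783 + (q(h) - 1572)) = (-2078 + 19128)*(15783 + (sqrt(38 + 5776*87)/76 - 1572)) = 17050*(15783 + (sqrt(38 + 502512)/76 - 1572)) = 17050*(15783 + (sqrt(502550)/76 - 1572)) = 17050*(15783 + ((115*sqrt(38))/76 - 1572)) = 17050*(15783 + (115*sqrt(38)/76 - 1572)) = 17050*(15783 + (-1572 + 115*sqrt(38)/76)) = 17050*(14211 + 115*sqrt(38)/76) = 242297550 + 980375*sqrt(38)/38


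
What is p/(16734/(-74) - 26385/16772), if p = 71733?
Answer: -14838305804/47102523 ≈ -315.02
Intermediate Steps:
p/(16734/(-74) - 26385/16772) = 71733/(16734/(-74) - 26385/16772) = 71733/(16734*(-1/74) - 26385*1/16772) = 71733/(-8367/37 - 26385/16772) = 71733/(-141307569/620564) = 71733*(-620564/141307569) = -14838305804/47102523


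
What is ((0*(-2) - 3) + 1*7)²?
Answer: 16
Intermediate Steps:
((0*(-2) - 3) + 1*7)² = ((0 - 3) + 7)² = (-3 + 7)² = 4² = 16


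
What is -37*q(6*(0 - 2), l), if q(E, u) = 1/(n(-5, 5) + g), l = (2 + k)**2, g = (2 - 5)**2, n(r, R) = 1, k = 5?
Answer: -37/10 ≈ -3.7000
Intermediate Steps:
g = 9 (g = (-3)**2 = 9)
l = 49 (l = (2 + 5)**2 = 7**2 = 49)
q(E, u) = 1/10 (q(E, u) = 1/(1 + 9) = 1/10)
-37*q(6*(0 - 2), l) = -37*1/10 = -37/10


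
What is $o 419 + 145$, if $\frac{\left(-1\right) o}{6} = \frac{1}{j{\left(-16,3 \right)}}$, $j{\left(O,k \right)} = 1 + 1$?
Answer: $-1112$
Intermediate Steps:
$j{\left(O,k \right)} = 2$
$o = -3$ ($o = - \frac{6}{2} = \left(-6\right) \frac{1}{2} = -3$)
$o 419 + 145 = \left(-3\right) 419 + 145 = -1257 + 145 = -1112$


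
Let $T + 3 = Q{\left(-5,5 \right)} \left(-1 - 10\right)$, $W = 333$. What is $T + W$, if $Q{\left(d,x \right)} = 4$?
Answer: $286$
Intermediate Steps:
$T = -47$ ($T = -3 + 4 \left(-1 - 10\right) = -3 + 4 \left(-11\right) = -3 - 44 = -47$)
$T + W = -47 + 333 = 286$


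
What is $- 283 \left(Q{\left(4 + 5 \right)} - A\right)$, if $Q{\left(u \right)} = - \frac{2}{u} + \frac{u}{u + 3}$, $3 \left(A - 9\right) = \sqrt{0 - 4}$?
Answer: $\frac{86315}{36} + \frac{566 i}{3} \approx 2397.6 + 188.67 i$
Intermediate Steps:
$A = 9 + \frac{2 i}{3}$ ($A = 9 + \frac{\sqrt{0 - 4}}{3} = 9 + \frac{\sqrt{-4}}{3} = 9 + \frac{2 i}{3} \approx 9.0 + 0.66667 i$)
$Q{\left(u \right)} = - \frac{2}{u} + \frac{u}{3 + u}$
$- 283 \left(Q{\left(4 + 5 \right)} - A\right) = - 283 \left(\frac{-6 + \left(4 + 5\right)^{2} - 2 \left(4 + 5\right)}{\left(4 + 5\right) \left(3 + \left(4 + 5\right)\right)} - \left(9 + \frac{2 i}{3}\right)\right) = - 283 \left(\frac{-6 + 9^{2} - 18}{9 \left(3 + 9\right)} - \left(9 + \frac{2 i}{3}\right)\right) = - 283 \left(\frac{-6 + 81 - 18}{9 \cdot 12} - \left(9 + \frac{2 i}{3}\right)\right) = - 283 \left(\frac{1}{9} \cdot \frac{1}{12} \cdot 57 - \left(9 + \frac{2 i}{3}\right)\right) = - 283 \left(\frac{19}{36} - \left(9 + \frac{2 i}{3}\right)\right) = - 283 \left(- \frac{305}{36} - \frac{2 i}{3}\right) = \frac{86315}{36} + \frac{566 i}{3}$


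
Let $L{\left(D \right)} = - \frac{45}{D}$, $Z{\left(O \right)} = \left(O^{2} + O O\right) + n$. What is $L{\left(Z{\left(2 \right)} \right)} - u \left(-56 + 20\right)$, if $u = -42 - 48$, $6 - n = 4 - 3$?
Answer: $- \frac{42165}{13} \approx -3243.5$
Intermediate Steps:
$n = 5$ ($n = 6 - \left(4 - 3\right) = 6 - 1 = 5$)
$u = -90$ ($u = -42 - 48 = -90$)
$Z{\left(O \right)} = 5 + 2 O^{2}$ ($Z{\left(O \right)} = \left(O^{2} + O O\right) + 5 = \left(O^{2} + O^{2}\right) + 5 = 2 O^{2} + 5 = 5 + 2 O^{2}$)
$L{\left(Z{\left(2 \right)} \right)} - u \left(-56 + 20\right) = - \frac{45}{5 + 2 \cdot 2^{2}} - - 90 \left(-56 + 20\right) = - \frac{45}{5 + 2 \cdot 4} - \left(-90\right) \left(-36\right) = - \frac{45}{5 + 8} - 3240 = - \frac{45}{13} - 3240 = - \frac{42165}{13}$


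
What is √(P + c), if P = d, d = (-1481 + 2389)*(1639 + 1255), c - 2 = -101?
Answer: √2627653 ≈ 1621.0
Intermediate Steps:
c = -99 (c = 2 - 101 = -99)
d = 2627752 (d = 908*2894 = 2627752)
P = 2627752
√(P + c) = √(2627752 - 99) = √2627653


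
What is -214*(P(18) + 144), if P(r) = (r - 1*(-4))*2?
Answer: -40232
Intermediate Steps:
P(r) = 8 + 2*r (P(r) = (r + 4)*2 = (4 + r)*2 = 8 + 2*r)
-214*(P(18) + 144) = -214*((8 + 2*18) + 144) = -214*((8 + 36) + 144) = -214*(44 + 144) = -214*188 = -40232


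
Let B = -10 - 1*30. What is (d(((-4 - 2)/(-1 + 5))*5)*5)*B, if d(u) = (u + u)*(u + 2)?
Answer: -16500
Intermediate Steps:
B = -40 (B = -10 - 30 = -40)
d(u) = 2*u*(2 + u) (d(u) = (2*u)*(2 + u) = 2*u*(2 + u))
(d(((-4 - 2)/(-1 + 5))*5)*5)*B = ((2*(((-4 - 2)/(-1 + 5))*5)*(2 + ((-4 - 2)/(-1 + 5))*5))*5)*(-40) = ((2*(-6/4*5)*(2 - 6/4*5))*5)*(-40) = ((2*(-6*1/4*5)*(2 - 6*1/4*5))*5)*(-40) = ((2*(-3/2*5)*(2 - 3/2*5))*5)*(-40) = ((2*(-15/2)*(2 - 15/2))*5)*(-40) = ((2*(-15/2)*(-11/2))*5)*(-40) = ((165/2)*5)*(-40) = (825/2)*(-40) = -16500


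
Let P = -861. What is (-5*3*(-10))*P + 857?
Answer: -128293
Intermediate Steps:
(-5*3*(-10))*P + 857 = (-5*3*(-10))*(-861) + 857 = -15*(-10)*(-861) + 857 = 150*(-861) + 857 = -129150 + 857 = -128293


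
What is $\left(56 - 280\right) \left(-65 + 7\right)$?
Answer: $12992$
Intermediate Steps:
$\left(56 - 280\right) \left(-65 + 7\right) = \left(-224\right) \left(-58\right) = 12992$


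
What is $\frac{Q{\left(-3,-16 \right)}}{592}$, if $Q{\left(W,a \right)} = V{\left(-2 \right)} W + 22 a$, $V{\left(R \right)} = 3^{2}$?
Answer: $- \frac{379}{592} \approx -0.6402$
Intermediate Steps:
$V{\left(R \right)} = 9$
$Q{\left(W,a \right)} = 9 W + 22 a$
$\frac{Q{\left(-3,-16 \right)}}{592} = \frac{9 \left(-3\right) + 22 \left(-16\right)}{592} = \left(-27 - 352\right) \frac{1}{592} = \left(-379\right) \frac{1}{592} = - \frac{379}{592}$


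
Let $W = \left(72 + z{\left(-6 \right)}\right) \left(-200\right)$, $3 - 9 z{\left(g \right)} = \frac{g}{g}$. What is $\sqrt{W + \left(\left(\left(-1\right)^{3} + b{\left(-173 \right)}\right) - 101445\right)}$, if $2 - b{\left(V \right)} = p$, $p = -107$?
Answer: $\frac{i \sqrt{1042033}}{3} \approx 340.27 i$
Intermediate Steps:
$z{\left(g \right)} = \frac{2}{9}$ ($z{\left(g \right)} = \frac{1}{3} - \frac{g \frac{1}{g}}{9} = \frac{1}{3} - \frac{1}{9} = \frac{2}{9}$)
$b{\left(V \right)} = 109$ ($b{\left(V \right)} = 2 - -107 = 2 + 107 = 109$)
$W = - \frac{130000}{9}$ ($W = \left(72 + \frac{2}{9}\right) \left(-200\right) = \frac{650}{9} \left(-200\right) = - \frac{130000}{9} \approx -14444.0$)
$\sqrt{W + \left(\left(\left(-1\right)^{3} + b{\left(-173 \right)}\right) - 101445\right)} = \sqrt{- \frac{130000}{9} - \left(101336 + 1\right)} = \sqrt{- \frac{130000}{9} + \left(\left(-1 + 109\right) - 101445\right)} = \sqrt{- \frac{130000}{9} + \left(108 - 101445\right)} = \sqrt{- \frac{130000}{9} - 101337} = \sqrt{- \frac{1042033}{9}} = \frac{i \sqrt{1042033}}{3}$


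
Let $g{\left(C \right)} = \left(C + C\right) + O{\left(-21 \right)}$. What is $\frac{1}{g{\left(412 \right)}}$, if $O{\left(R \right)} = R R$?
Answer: $\frac{1}{1265} \approx 0.00079051$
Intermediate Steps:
$O{\left(R \right)} = R^{2}$
$g{\left(C \right)} = 441 + 2 C$ ($g{\left(C \right)} = \left(C + C\right) + \left(-21\right)^{2} = 2 C + 441 = 441 + 2 C$)
$\frac{1}{g{\left(412 \right)}} = \frac{1}{441 + 2 \cdot 412} = \frac{1}{441 + 824} = \frac{1}{1265}$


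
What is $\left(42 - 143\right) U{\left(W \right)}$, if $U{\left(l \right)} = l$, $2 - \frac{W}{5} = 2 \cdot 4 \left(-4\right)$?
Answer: $-17170$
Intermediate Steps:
$W = 170$ ($W = 10 - 5 \cdot 2 \cdot 4 \left(-4\right) = 10 - 5 \cdot 8 \left(-4\right) = 10 - -160 = 10 + 160 = 170$)
$\left(42 - 143\right) U{\left(W \right)} = \left(42 - 143\right) 170 = \left(-101\right) 170 = -17170$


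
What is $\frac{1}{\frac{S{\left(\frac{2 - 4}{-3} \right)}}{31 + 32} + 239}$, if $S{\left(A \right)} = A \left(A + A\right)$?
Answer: $\frac{567}{135521} \approx 0.0041839$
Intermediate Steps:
$S{\left(A \right)} = 2 A^{2}$ ($S{\left(A \right)} = A 2 A = 2 A^{2}$)
$\frac{1}{\frac{S{\left(\frac{2 - 4}{-3} \right)}}{31 + 32} + 239} = \frac{1}{\frac{2 \left(\frac{2 - 4}{-3}\right)^{2}}{31 + 32} + 239} = \frac{1}{\frac{2 \left(\left(-2\right) \left(- \frac{1}{3}\right)\right)^{2}}{63} + 239} = \frac{1}{2 \left(\frac{2}{3}\right)^{2} \cdot \frac{1}{63} + 239} = \frac{1}{2 \cdot \frac{4}{9} \cdot \frac{1}{63} + 239} = \frac{1}{\frac{8}{9} \cdot \frac{1}{63} + 239} = \frac{1}{\frac{8}{567} + 239} = \frac{1}{\frac{135521}{567}} = \frac{567}{135521}$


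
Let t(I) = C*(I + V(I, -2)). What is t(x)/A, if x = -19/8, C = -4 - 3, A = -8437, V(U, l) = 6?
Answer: 203/67496 ≈ 0.0030076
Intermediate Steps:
C = -7
x = -19/8 (x = -19*1/8 = -19/8 ≈ -2.3750)
t(I) = -42 - 7*I (t(I) = -7*(I + 6) = -7*(6 + I) = -42 - 7*I)
t(x)/A = (-42 - 7*(-19/8))/(-8437) = (-42 + 133/8)*(-1/8437) = -203/8*(-1/8437) = 203/67496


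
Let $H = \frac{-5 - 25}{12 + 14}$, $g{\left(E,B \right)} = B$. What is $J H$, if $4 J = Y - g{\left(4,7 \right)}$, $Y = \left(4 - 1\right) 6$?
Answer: $- \frac{165}{52} \approx -3.1731$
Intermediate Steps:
$Y = 18$ ($Y = 3 \cdot 6 = 18$)
$J = \frac{11}{4}$ ($J = \frac{18 - 7}{4} = \frac{1}{4} \cdot 11 = \frac{11}{4} \approx 2.75$)
$H = - \frac{15}{13}$ ($H = - \frac{30}{26} = \left(-30\right) \frac{1}{26} = - \frac{15}{13} \approx -1.1538$)
$J H = \frac{11}{4} \left(- \frac{15}{13}\right) = - \frac{165}{52}$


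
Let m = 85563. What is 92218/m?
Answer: 92218/85563 ≈ 1.0778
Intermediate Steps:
92218/m = 92218/85563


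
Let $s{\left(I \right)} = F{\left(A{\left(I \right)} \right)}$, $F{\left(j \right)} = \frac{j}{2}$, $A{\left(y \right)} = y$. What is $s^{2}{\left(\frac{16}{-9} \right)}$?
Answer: $\frac{64}{81} \approx 0.79012$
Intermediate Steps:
$F{\left(j \right)} = \frac{j}{2}$ ($F{\left(j \right)} = j \frac{1}{2} = \frac{j}{2}$)
$s{\left(I \right)} = \frac{I}{2}$
$s^{2}{\left(\frac{16}{-9} \right)} = \left(\frac{16 \frac{1}{-9}}{2}\right)^{2} = \left(\frac{16 \left(- \frac{1}{9}\right)}{2}\right)^{2} = \left(\frac{1}{2} \left(- \frac{16}{9}\right)\right)^{2} = \left(- \frac{8}{9}\right)^{2} = \frac{64}{81}$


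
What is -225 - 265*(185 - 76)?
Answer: -29110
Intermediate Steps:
-225 - 265*(185 - 76) = -225 - 265*109 = -225 - 28885 = -29110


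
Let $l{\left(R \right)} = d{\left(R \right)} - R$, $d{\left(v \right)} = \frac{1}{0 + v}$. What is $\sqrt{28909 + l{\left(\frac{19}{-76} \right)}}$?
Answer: $\frac{\sqrt{115621}}{2} \approx 170.02$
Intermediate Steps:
$d{\left(v \right)} = \frac{1}{v}$
$l{\left(R \right)} = \frac{1}{R} - R$
$\sqrt{28909 + l{\left(\frac{19}{-76} \right)}} = \sqrt{28909 + \left(\frac{1}{19 \frac{1}{-76}} - \frac{19}{-76}\right)} = \sqrt{28909 + \left(\frac{1}{19 \left(- \frac{1}{76}\right)} - 19 \left(- \frac{1}{76}\right)\right)} = \sqrt{28909 + \left(\frac{1}{- \frac{1}{4}} - - \frac{1}{4}\right)} = \sqrt{28909 + \left(-4 + \frac{1}{4}\right)} = \sqrt{28909 - \frac{15}{4}} = \sqrt{\frac{115621}{4}} = \frac{\sqrt{115621}}{2}$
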